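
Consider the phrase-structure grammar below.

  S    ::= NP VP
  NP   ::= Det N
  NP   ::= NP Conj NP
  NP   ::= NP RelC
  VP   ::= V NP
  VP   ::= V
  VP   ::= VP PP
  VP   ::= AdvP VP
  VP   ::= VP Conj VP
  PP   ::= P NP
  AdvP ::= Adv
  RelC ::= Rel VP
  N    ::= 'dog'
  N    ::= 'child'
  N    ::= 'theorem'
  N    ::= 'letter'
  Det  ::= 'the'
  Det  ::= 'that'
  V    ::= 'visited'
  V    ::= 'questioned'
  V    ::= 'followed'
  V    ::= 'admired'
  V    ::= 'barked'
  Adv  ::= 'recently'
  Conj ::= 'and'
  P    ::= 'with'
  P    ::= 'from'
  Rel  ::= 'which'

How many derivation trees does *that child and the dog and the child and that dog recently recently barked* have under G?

Two of the 5 distinct bracketings:
[S [NP [NP [Det that] [N child]] [Conj and] [NP [NP [Det the] [N dog]] [Conj and] [NP [NP [Det the] [N child]] [Conj and] [NP [Det that] [N dog]]]]] [VP [AdvP [Adv recently]] [VP [AdvP [Adv recently]] [VP [V barked]]]]]
[S [NP [NP [Det that] [N child]] [Conj and] [NP [NP [NP [Det the] [N dog]] [Conj and] [NP [Det the] [N child]]] [Conj and] [NP [Det that] [N dog]]]] [VP [AdvP [Adv recently]] [VP [AdvP [Adv recently]] [VP [V barked]]]]]
The trees differ in how a recursive rule is bracketed over the same span.

5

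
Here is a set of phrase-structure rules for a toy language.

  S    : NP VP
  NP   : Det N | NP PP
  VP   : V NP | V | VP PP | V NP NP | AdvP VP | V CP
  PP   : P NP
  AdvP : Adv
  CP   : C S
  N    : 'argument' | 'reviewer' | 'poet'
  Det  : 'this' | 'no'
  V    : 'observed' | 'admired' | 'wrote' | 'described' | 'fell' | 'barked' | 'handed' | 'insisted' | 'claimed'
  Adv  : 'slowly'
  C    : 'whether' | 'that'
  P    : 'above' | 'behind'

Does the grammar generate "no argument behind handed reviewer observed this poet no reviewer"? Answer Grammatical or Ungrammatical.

Ungrammatical

A P word can never sit immediately before a V word in any string this grammar generates, so the substring 'behind handed' rules out a derivation.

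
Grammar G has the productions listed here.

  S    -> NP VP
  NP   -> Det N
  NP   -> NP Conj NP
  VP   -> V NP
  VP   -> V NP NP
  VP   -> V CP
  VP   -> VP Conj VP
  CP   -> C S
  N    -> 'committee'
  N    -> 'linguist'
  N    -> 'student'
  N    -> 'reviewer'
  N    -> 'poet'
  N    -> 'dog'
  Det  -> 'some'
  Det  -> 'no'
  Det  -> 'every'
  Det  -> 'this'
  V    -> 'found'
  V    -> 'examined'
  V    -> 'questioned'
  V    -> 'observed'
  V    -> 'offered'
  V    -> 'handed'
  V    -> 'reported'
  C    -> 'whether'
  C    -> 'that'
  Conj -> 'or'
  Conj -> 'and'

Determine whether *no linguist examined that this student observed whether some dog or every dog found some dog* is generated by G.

[S [NP [Det no] [N linguist]] [VP [V examined] [CP [C that] [S [NP [Det this] [N student]] [VP [V observed] [CP [C whether] [S [NP [NP [Det some] [N dog]] [Conj or] [NP [Det every] [N dog]]] [VP [V found] [NP [Det some] [N dog]]]]]]]]]]
The bracketing above is licensed at every node by one of the given productions, with S at the root.

Grammatical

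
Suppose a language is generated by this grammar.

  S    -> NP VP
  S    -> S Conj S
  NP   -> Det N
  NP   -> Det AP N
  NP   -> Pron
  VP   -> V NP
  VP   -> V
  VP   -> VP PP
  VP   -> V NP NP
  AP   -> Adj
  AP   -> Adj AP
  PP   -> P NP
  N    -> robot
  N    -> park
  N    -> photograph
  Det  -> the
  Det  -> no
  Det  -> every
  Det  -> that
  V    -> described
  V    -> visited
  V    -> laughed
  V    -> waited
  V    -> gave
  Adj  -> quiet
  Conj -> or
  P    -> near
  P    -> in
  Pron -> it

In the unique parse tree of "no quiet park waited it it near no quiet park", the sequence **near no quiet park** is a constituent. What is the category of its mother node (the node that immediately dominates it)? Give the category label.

S
  NP
    Det: no
    AP
      Adj: quiet
    N: park
  VP
    VP
      V: waited
      NP
        Pron: it
      NP
        Pron: it
    PP
      P: near
      NP
        Det: no
        AP
          Adj: quiet
        N: park
The span 'near no quiet park' is the PP node built by PP → P NP.
Its mother is the VP built by VP → VP PP.

VP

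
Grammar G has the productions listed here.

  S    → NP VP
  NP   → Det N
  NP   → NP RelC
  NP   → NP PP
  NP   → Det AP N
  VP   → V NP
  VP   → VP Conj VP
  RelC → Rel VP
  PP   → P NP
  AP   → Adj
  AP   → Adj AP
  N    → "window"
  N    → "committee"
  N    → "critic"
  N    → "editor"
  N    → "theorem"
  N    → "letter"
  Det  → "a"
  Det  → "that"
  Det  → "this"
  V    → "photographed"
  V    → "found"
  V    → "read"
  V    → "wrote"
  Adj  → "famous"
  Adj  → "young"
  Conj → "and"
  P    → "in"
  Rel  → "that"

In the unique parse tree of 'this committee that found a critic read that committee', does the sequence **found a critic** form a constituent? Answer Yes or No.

[S [NP [NP [Det this] [N committee]] [RelC [Rel that] [VP [V found] [NP [Det a] [N critic]]]]] [VP [V read] [NP [Det that] [N committee]]]]
The words 'found a critic' are exhaustively dominated by a single VP node (built by VP → V NP), so they form a constituent.

Yes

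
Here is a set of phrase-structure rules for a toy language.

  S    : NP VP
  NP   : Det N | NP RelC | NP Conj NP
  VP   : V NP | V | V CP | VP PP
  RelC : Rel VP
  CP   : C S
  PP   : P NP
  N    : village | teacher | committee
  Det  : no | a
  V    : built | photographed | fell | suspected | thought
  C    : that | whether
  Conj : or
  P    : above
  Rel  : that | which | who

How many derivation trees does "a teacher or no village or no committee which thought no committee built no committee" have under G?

Two of the 5 distinct bracketings:
[S [NP [NP [NP [Det a] [N teacher]] [Conj or] [NP [NP [Det no] [N village]] [Conj or] [NP [Det no] [N committee]]]] [RelC [Rel which] [VP [V thought] [NP [Det no] [N committee]]]]] [VP [V built] [NP [Det no] [N committee]]]]
[S [NP [NP [NP [NP [Det a] [N teacher]] [Conj or] [NP [Det no] [N village]]] [Conj or] [NP [Det no] [N committee]]] [RelC [Rel which] [VP [V thought] [NP [Det no] [N committee]]]]] [VP [V built] [NP [Det no] [N committee]]]]
The trees differ in how a recursive rule is bracketed over the same span.

5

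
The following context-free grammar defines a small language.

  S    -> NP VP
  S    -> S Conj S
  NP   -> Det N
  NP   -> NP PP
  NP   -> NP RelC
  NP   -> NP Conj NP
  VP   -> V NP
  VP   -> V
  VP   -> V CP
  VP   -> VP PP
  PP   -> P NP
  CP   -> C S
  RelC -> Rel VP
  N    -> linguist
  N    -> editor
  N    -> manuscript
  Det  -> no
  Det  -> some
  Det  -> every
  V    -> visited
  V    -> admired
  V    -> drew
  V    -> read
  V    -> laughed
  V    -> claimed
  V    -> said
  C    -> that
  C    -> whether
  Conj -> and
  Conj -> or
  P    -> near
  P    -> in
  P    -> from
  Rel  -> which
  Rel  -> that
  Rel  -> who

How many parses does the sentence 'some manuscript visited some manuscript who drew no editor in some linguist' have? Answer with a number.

4

Two of the 4 distinct bracketings:
[S [NP [Det some] [N manuscript]] [VP [V visited] [NP [NP [NP [Det some] [N manuscript]] [RelC [Rel who] [VP [V drew] [NP [Det no] [N editor]]]]] [PP [P in] [NP [Det some] [N linguist]]]]]]
[S [NP [Det some] [N manuscript]] [VP [V visited] [NP [NP [Det some] [N manuscript]] [RelC [Rel who] [VP [V drew] [NP [NP [Det no] [N editor]] [PP [P in] [NP [Det some] [N linguist]]]]]]]]]
The trees differ in how a recursive rule is bracketed over the same span.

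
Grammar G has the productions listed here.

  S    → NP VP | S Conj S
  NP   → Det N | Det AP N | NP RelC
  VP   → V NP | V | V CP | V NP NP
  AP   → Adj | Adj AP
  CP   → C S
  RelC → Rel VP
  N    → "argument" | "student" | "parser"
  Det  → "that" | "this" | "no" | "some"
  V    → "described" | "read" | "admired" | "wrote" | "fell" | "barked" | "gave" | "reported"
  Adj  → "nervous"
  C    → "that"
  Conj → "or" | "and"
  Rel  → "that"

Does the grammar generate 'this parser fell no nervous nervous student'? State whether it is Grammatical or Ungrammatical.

Grammatical

[S [NP [Det this] [N parser]] [VP [V fell] [NP [Det no] [AP [Adj nervous] [AP [Adj nervous]]] [N student]]]]
Each bracket corresponds to one application of a listed rule, so the string is derivable from S.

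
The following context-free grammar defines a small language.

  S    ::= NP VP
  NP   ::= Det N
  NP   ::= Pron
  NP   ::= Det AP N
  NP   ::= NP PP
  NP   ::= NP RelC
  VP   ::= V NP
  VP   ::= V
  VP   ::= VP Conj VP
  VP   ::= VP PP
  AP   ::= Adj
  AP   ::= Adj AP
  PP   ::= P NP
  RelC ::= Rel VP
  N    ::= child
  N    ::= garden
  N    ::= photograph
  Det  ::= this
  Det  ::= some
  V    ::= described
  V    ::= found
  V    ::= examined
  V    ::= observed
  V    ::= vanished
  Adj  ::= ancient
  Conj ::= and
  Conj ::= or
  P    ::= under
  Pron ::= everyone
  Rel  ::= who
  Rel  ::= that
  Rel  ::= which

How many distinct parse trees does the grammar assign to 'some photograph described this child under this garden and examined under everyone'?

4

Two of the 4 distinct bracketings:
[S [NP [Det some] [N photograph]] [VP [VP [V described] [NP [NP [Det this] [N child]] [PP [P under] [NP [Det this] [N garden]]]]] [Conj and] [VP [VP [V examined]] [PP [P under] [NP [Pron everyone]]]]]]
[S [NP [Det some] [N photograph]] [VP [VP [VP [V described] [NP [Det this] [N child]]] [PP [P under] [NP [Det this] [N garden]]]] [Conj and] [VP [VP [V examined]] [PP [P under] [NP [Pron everyone]]]]]]
The difference turns on whether NP → NP PP is used at the relevant span, versus an alternative expansion of NP.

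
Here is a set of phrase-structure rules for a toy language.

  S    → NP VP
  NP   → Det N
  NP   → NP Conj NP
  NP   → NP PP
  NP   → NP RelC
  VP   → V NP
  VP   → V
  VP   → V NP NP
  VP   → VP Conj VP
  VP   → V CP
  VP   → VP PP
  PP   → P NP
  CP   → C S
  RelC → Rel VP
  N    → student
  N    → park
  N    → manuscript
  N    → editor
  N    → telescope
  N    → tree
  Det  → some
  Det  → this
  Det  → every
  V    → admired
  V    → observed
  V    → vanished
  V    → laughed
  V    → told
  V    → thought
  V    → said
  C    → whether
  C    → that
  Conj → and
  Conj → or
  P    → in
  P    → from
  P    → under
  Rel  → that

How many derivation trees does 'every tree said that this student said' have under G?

1

[S [NP [Det every] [N tree]] [VP [V said] [CP [C that] [S [NP [Det this] [N student]] [VP [V said]]]]]]
No rule offers an alternative attachment or grouping for any span, so this is the only derivation.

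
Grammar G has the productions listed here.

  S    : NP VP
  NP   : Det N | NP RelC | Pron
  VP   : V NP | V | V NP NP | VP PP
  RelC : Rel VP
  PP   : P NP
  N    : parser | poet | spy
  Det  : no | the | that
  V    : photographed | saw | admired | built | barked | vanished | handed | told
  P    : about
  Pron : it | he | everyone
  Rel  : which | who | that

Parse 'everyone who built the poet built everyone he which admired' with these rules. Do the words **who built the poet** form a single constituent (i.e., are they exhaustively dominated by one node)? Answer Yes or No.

[S [NP [NP [Pron everyone]] [RelC [Rel who] [VP [V built] [NP [Det the] [N poet]]]]] [VP [V built] [NP [Pron everyone]] [NP [NP [Pron he]] [RelC [Rel which] [VP [V admired]]]]]]
The words 'who built the poet' are exhaustively dominated by a single RelC node (built by RelC → Rel VP), so they form a constituent.

Yes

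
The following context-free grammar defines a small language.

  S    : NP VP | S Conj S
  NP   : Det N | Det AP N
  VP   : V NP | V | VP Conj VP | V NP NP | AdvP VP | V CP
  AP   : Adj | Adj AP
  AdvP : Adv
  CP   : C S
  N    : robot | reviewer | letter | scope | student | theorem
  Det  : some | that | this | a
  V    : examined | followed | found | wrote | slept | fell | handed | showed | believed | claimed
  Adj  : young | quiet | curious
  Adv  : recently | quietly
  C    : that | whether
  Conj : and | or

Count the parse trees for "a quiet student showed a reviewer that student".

[S [NP [Det a] [AP [Adj quiet]] [N student]] [VP [V showed] [NP [Det a] [N reviewer]] [NP [Det that] [N student]]]]
No rule offers an alternative attachment or grouping for any span, so this is the only derivation.

1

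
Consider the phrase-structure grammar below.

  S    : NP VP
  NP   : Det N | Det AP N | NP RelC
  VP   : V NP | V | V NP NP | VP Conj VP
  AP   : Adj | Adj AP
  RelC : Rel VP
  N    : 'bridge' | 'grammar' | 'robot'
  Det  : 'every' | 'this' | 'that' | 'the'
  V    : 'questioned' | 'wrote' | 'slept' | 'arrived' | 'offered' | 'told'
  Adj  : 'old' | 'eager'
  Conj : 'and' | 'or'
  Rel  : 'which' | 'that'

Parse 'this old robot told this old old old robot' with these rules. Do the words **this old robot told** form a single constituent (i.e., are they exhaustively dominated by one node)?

[S [NP [Det this] [AP [Adj old]] [N robot]] [VP [V told] [NP [Det this] [AP [Adj old] [AP [Adj old] [AP [Adj old]]]] [N robot]]]]
The smallest constituent containing 'this old robot told' is the S spanning 'this old robot told this old old old robot'; no single node in the tree dominates exactly the given words.

No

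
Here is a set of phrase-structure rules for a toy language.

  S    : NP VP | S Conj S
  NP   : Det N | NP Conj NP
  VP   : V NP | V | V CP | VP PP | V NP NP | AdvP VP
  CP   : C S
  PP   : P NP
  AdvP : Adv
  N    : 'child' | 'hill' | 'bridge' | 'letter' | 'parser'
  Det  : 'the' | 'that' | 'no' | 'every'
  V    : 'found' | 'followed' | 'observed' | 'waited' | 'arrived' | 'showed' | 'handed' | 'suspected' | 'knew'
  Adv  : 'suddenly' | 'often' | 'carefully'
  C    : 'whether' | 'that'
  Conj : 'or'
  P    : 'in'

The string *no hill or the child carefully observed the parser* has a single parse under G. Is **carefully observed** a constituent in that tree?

No

[S [NP [NP [Det no] [N hill]] [Conj or] [NP [Det the] [N child]]] [VP [AdvP [Adv carefully]] [VP [V observed] [NP [Det the] [N parser]]]]]
The smallest constituent containing 'carefully observed' is the VP spanning 'carefully observed the parser'; no single node in the tree dominates exactly the given words.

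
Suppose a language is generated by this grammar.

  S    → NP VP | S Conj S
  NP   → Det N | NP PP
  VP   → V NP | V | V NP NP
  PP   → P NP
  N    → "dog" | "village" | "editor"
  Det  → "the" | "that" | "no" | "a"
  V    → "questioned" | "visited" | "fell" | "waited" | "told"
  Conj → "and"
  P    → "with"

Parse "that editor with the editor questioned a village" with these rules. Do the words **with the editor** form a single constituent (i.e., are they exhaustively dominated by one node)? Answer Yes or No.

Yes

[S [NP [NP [Det that] [N editor]] [PP [P with] [NP [Det the] [N editor]]]] [VP [V questioned] [NP [Det a] [N village]]]]
The words 'with the editor' are exhaustively dominated by a single PP node (built by PP → P NP), so they form a constituent.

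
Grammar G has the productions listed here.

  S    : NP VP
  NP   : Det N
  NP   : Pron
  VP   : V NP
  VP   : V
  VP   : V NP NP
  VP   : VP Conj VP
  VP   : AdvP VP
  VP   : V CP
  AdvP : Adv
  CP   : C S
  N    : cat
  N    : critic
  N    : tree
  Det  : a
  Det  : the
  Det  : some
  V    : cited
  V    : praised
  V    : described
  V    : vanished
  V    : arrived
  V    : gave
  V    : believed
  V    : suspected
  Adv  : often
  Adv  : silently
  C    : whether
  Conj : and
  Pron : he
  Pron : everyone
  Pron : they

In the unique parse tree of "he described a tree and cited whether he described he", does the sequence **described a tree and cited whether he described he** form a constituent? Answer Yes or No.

[S [NP [Pron he]] [VP [VP [V described] [NP [Det a] [N tree]]] [Conj and] [VP [V cited] [CP [C whether] [S [NP [Pron he]] [VP [V described] [NP [Pron he]]]]]]]]
The words 'described a tree and cited whether he described he' are exhaustively dominated by a single VP node (built by VP → VP Conj VP), so they form a constituent.

Yes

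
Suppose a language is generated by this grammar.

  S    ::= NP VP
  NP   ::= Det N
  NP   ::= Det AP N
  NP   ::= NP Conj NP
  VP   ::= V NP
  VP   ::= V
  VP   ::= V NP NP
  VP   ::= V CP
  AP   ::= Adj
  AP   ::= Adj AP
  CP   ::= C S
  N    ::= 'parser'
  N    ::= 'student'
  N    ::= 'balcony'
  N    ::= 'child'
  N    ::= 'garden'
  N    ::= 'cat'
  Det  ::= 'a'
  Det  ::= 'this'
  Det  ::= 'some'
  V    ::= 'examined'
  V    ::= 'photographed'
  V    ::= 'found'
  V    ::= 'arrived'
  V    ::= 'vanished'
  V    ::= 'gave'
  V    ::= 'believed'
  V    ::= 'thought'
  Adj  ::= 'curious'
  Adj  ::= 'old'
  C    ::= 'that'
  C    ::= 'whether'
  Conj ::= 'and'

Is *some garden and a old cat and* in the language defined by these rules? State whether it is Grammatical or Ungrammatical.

For S → NP VP, every NP-prefix leaves a non-VP remainder: after 'some garden' the remainder is not a VP; after 'some garden and a old cat' the remainder is not a VP.

Ungrammatical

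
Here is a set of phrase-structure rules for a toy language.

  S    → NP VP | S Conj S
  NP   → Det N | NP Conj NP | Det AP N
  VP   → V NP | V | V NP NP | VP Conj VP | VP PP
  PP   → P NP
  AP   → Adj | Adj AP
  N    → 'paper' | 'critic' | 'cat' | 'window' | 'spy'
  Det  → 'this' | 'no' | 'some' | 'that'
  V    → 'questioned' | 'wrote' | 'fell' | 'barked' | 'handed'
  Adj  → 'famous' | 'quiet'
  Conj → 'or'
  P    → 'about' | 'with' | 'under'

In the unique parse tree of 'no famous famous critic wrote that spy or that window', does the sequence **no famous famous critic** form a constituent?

[S [NP [Det no] [AP [Adj famous] [AP [Adj famous]]] [N critic]] [VP [V wrote] [NP [NP [Det that] [N spy]] [Conj or] [NP [Det that] [N window]]]]]
The words 'no famous famous critic' are exhaustively dominated by a single NP node (built by NP → Det AP N), so they form a constituent.

Yes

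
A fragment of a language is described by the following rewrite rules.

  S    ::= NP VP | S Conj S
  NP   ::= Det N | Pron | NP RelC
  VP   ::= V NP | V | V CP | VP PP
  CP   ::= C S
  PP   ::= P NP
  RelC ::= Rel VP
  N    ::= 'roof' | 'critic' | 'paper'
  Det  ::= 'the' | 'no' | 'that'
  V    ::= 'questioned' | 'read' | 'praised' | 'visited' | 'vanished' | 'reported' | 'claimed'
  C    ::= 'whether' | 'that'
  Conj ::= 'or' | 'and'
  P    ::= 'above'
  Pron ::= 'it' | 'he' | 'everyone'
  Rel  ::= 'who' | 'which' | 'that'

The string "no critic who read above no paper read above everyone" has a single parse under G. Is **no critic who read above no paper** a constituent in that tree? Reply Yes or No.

[S [NP [NP [Det no] [N critic]] [RelC [Rel who] [VP [VP [V read]] [PP [P above] [NP [Det no] [N paper]]]]]] [VP [VP [V read]] [PP [P above] [NP [Pron everyone]]]]]
The words 'no critic who read above no paper' are exhaustively dominated by a single NP node (built by NP → NP RelC), so they form a constituent.

Yes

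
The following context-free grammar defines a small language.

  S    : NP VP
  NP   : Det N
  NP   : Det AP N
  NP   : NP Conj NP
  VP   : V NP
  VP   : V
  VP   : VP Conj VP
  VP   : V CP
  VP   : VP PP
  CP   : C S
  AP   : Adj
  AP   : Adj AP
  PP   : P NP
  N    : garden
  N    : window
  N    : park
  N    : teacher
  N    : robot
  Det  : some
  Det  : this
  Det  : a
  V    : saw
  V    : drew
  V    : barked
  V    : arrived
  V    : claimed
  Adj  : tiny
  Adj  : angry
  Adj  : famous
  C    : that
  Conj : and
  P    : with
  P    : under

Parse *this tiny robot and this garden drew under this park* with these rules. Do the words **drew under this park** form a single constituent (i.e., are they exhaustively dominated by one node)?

[S [NP [NP [Det this] [AP [Adj tiny]] [N robot]] [Conj and] [NP [Det this] [N garden]]] [VP [VP [V drew]] [PP [P under] [NP [Det this] [N park]]]]]
The words 'drew under this park' are exhaustively dominated by a single VP node (built by VP → VP PP), so they form a constituent.

Yes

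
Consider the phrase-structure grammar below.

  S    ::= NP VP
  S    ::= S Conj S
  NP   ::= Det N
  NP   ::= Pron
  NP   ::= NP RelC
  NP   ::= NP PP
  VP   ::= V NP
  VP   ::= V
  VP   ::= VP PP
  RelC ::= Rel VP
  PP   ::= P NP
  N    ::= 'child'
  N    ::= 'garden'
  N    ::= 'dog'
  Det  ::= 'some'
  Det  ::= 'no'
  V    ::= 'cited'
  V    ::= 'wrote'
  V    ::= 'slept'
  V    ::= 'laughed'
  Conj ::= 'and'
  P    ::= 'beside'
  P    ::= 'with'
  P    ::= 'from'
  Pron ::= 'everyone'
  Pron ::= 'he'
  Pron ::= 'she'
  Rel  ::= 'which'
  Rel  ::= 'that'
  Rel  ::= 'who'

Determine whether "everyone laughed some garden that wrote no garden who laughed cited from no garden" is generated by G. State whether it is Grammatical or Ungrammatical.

For S → NP VP, the only prefix that parses as NP is 'everyone', but the remainder 'laughed some garden that wrote no garden who laughed cited from no garden' is not a VP under these rules. The alternative S rule S → S Conj S likewise has no satisfying split.

Ungrammatical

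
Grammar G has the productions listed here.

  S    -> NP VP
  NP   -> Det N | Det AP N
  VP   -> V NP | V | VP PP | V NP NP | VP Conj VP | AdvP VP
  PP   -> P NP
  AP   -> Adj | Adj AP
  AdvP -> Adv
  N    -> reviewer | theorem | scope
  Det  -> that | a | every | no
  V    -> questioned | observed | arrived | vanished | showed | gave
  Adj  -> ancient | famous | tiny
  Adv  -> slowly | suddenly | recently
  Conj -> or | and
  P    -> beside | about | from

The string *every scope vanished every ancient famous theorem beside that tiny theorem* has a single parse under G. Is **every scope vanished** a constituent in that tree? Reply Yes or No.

No

[S [NP [Det every] [N scope]] [VP [VP [V vanished] [NP [Det every] [AP [Adj ancient] [AP [Adj famous]]] [N theorem]]] [PP [P beside] [NP [Det that] [AP [Adj tiny]] [N theorem]]]]]
The smallest constituent containing 'every scope vanished' is the S spanning 'every scope vanished every ancient famous theorem beside that tiny theorem'; no single node in the tree dominates exactly the given words.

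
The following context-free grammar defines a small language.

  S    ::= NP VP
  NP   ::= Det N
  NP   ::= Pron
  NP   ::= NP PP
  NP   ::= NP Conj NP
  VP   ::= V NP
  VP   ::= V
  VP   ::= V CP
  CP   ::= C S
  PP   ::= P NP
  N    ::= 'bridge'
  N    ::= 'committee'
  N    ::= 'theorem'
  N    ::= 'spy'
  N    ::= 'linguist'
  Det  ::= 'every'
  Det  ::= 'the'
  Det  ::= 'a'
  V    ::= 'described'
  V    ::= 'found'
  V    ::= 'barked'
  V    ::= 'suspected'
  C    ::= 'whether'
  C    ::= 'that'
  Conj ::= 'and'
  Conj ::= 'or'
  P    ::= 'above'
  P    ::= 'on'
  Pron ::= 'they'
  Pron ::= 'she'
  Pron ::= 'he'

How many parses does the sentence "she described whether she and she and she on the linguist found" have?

5

Two of the 5 distinct bracketings:
[S [NP [Pron she]] [VP [V described] [CP [C whether] [S [NP [NP [NP [Pron she]] [Conj and] [NP [NP [Pron she]] [Conj and] [NP [Pron she]]]] [PP [P on] [NP [Det the] [N linguist]]]] [VP [V found]]]]]]
[S [NP [Pron she]] [VP [V described] [CP [C whether] [S [NP [NP [NP [NP [Pron she]] [Conj and] [NP [Pron she]]] [Conj and] [NP [Pron she]]] [PP [P on] [NP [Det the] [N linguist]]]] [VP [V found]]]]]]
The trees differ in how a recursive rule is bracketed over the same span.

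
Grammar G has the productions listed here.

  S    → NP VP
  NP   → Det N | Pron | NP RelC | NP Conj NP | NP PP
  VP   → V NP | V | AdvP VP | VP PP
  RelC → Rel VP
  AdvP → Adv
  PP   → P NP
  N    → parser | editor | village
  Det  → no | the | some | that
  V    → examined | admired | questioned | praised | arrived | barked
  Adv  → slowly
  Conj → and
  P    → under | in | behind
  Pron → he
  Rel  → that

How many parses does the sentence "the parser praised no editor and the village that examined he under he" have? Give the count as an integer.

9

Two of the 9 distinct bracketings:
[S [NP [Det the] [N parser]] [VP [V praised] [NP [NP [NP [Det no] [N editor]] [Conj and] [NP [Det the] [N village]]] [RelC [Rel that] [VP [V examined] [NP [NP [Pron he]] [PP [P under] [NP [Pron he]]]]]]]]]
[S [NP [Det the] [N parser]] [VP [V praised] [NP [NP [NP [Det no] [N editor]] [Conj and] [NP [Det the] [N village]]] [RelC [Rel that] [VP [VP [V examined] [NP [Pron he]]] [PP [P under] [NP [Pron he]]]]]]]]
The difference turns on whether NP → NP PP is used at the relevant span, versus an alternative expansion of NP.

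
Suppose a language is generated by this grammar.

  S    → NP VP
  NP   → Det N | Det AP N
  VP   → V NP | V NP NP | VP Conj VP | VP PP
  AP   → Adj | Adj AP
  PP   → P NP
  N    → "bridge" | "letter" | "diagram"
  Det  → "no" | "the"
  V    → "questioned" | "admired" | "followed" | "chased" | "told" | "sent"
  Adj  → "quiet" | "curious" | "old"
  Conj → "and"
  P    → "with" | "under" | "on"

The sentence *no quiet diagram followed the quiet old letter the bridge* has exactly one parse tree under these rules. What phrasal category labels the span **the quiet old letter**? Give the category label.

NP

[S [NP [Det no] [AP [Adj quiet]] [N diagram]] [VP [V followed] [NP [Det the] [AP [Adj quiet] [AP [Adj old]]] [N letter]] [NP [Det the] [N bridge]]]]
The span 'the quiet old letter' is the NP node built by NP → Det AP N.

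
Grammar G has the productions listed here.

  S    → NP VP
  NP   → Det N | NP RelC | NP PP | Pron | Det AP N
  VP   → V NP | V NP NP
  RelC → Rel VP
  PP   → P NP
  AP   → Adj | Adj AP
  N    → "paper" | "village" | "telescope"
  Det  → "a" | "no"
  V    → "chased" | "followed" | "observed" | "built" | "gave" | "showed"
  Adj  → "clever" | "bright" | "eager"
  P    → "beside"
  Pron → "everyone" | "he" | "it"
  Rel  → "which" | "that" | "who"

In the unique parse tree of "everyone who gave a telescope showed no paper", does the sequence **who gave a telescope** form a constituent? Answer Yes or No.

[S [NP [NP [Pron everyone]] [RelC [Rel who] [VP [V gave] [NP [Det a] [N telescope]]]]] [VP [V showed] [NP [Det no] [N paper]]]]
The words 'who gave a telescope' are exhaustively dominated by a single RelC node (built by RelC → Rel VP), so they form a constituent.

Yes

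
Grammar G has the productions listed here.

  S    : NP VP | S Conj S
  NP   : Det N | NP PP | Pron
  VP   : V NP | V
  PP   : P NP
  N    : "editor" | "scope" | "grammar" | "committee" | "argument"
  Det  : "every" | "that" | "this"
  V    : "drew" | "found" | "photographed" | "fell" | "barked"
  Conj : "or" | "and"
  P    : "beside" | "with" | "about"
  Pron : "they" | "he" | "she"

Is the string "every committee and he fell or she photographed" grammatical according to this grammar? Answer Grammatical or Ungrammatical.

For S → NP VP, the only prefix that parses as NP is 'every committee', but the remainder 'and he fell or she photographed' is not a VP under these rules. The alternative S rule S → S Conj S likewise has no satisfying split.

Ungrammatical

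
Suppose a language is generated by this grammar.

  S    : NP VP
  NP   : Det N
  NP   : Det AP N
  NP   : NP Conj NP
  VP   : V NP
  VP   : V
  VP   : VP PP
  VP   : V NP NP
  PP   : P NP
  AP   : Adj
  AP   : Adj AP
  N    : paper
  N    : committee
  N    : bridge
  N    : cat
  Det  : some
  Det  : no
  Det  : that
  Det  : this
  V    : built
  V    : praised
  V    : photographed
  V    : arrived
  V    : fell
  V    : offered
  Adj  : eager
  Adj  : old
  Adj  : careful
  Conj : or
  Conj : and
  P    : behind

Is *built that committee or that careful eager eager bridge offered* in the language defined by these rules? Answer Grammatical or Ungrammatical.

Ungrammatical

For S → NP VP, no prefix of the string parses as an NP.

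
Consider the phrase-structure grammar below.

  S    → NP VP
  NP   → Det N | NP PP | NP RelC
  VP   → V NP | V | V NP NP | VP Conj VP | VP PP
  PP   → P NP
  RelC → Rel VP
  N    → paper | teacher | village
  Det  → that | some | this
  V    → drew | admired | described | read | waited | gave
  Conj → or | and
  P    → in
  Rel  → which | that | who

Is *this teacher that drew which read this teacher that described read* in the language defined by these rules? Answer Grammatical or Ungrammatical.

Grammatical

[S [NP [NP [NP [Det this] [N teacher]] [RelC [Rel that] [VP [V drew]]]] [RelC [Rel which] [VP [V read] [NP [NP [Det this] [N teacher]] [RelC [Rel that] [VP [V described]]]]]]] [VP [V read]]]
Every word is introduced by a lexical rule and the phrasal rules combine the resulting categories into a single S.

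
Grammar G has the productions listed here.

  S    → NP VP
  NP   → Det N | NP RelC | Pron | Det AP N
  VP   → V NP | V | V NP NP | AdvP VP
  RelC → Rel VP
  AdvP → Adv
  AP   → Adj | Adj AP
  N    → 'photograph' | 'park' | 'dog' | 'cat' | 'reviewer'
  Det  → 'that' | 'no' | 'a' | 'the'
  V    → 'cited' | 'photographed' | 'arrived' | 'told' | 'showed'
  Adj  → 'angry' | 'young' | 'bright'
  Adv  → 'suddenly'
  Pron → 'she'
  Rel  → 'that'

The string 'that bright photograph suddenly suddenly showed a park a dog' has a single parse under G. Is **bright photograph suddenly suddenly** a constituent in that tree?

[S [NP [Det that] [AP [Adj bright]] [N photograph]] [VP [AdvP [Adv suddenly]] [VP [AdvP [Adv suddenly]] [VP [V showed] [NP [Det a] [N park]] [NP [Det a] [N dog]]]]]]
The smallest constituent containing 'bright photograph suddenly suddenly' is the S spanning 'that bright photograph suddenly suddenly showed a park a dog'; no single node in the tree dominates exactly the given words.

No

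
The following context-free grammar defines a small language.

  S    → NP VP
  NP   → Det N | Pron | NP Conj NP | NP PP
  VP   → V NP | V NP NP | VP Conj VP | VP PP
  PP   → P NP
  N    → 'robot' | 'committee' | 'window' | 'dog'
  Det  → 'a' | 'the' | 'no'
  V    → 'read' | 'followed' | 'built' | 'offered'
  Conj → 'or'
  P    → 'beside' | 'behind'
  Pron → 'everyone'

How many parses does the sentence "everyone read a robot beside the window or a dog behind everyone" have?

10

Two of the 10 distinct bracketings:
[S [NP [Pron everyone]] [VP [V read] [NP [NP [NP [Det a] [N robot]] [PP [P beside] [NP [Det the] [N window]]]] [Conj or] [NP [NP [Det a] [N dog]] [PP [P behind] [NP [Pron everyone]]]]]]]
[S [NP [Pron everyone]] [VP [V read] [NP [NP [Det a] [N robot]] [PP [P beside] [NP [NP [Det the] [N window]] [Conj or] [NP [NP [Det a] [N dog]] [PP [P behind] [NP [Pron everyone]]]]]]]]]
The trees differ in how a recursive rule is bracketed over the same span.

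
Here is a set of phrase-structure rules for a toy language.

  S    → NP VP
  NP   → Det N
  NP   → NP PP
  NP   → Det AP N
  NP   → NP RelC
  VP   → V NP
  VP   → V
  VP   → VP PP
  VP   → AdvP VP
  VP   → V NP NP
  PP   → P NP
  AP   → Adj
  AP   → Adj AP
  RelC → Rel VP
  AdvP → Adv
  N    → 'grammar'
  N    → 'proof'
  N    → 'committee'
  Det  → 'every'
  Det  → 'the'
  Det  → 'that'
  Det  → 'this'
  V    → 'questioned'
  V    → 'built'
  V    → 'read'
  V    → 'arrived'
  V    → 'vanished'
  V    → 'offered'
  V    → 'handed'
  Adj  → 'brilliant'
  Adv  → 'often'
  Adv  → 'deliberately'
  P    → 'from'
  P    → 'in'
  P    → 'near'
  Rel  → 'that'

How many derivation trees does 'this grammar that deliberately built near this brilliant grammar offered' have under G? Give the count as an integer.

3

Two of the 3 distinct bracketings:
[S [NP [NP [NP [Det this] [N grammar]] [RelC [Rel that] [VP [AdvP [Adv deliberately]] [VP [V built]]]]] [PP [P near] [NP [Det this] [AP [Adj brilliant]] [N grammar]]]] [VP [V offered]]]
[S [NP [NP [Det this] [N grammar]] [RelC [Rel that] [VP [VP [AdvP [Adv deliberately]] [VP [V built]]] [PP [P near] [NP [Det this] [AP [Adj brilliant]] [N grammar]]]]]] [VP [V offered]]]
The difference turns on whether NP → NP PP is used at the relevant span, versus an alternative expansion of NP.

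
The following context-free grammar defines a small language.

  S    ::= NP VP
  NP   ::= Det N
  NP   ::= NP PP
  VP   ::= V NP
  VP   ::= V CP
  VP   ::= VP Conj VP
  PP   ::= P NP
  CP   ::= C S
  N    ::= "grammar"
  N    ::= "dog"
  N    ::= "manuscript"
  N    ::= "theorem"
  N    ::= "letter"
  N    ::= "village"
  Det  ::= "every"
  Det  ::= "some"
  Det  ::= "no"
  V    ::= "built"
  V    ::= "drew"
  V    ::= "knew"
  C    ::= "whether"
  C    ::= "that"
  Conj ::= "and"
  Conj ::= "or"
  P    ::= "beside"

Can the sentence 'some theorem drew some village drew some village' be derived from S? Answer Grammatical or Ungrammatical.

For S → NP VP, the only prefix that parses as NP is 'some theorem', but the remainder 'drew some village drew some village' is not a VP under these rules.

Ungrammatical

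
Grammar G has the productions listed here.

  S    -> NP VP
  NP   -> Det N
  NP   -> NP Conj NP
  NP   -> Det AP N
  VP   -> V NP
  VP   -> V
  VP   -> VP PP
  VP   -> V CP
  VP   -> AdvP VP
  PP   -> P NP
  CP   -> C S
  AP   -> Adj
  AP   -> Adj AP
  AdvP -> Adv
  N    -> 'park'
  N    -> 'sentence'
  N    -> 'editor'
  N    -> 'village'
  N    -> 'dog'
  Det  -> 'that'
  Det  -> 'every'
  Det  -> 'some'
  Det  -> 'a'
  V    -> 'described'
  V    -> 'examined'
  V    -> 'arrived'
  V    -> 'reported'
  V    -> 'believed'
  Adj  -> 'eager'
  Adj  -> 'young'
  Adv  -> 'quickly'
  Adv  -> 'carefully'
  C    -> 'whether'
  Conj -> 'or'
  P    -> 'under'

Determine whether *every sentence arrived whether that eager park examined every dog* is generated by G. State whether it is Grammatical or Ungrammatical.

[S [NP [Det every] [N sentence]] [VP [V arrived] [CP [C whether] [S [NP [Det that] [AP [Adj eager]] [N park]] [VP [V examined] [NP [Det every] [N dog]]]]]]]
Each bracket corresponds to one application of a listed rule, so the string is derivable from S.

Grammatical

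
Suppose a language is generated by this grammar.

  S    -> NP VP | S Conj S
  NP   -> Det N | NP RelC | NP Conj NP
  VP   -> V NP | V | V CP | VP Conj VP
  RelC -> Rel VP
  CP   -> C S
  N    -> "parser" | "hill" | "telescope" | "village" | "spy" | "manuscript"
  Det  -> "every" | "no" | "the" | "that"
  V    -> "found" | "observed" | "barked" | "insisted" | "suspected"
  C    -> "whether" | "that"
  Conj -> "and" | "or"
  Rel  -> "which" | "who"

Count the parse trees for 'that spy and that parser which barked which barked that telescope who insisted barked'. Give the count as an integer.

Two of the 7 distinct bracketings:
[S [NP [NP [NP [NP [Det that] [N spy]] [Conj and] [NP [Det that] [N parser]]] [RelC [Rel which] [VP [V barked]]]] [RelC [Rel which] [VP [V barked] [NP [NP [Det that] [N telescope]] [RelC [Rel who] [VP [V insisted]]]]]]] [VP [V barked]]]
[S [NP [NP [NP [Det that] [N spy]] [Conj and] [NP [NP [Det that] [N parser]] [RelC [Rel which] [VP [V barked]]]]] [RelC [Rel which] [VP [V barked] [NP [NP [Det that] [N telescope]] [RelC [Rel who] [VP [V insisted]]]]]]] [VP [V barked]]]
The trees differ in how a recursive rule is bracketed over the same span.

7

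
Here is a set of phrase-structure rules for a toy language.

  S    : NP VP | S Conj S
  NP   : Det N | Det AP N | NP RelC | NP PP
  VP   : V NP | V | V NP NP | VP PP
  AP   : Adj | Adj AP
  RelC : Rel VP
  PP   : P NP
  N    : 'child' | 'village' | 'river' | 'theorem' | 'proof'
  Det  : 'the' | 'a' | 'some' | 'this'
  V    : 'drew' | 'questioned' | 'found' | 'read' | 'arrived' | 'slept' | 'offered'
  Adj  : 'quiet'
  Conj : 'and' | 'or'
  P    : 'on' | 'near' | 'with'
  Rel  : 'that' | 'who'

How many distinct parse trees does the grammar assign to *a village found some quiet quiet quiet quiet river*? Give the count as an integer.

1

[S [NP [Det a] [N village]] [VP [V found] [NP [Det some] [AP [Adj quiet] [AP [Adj quiet] [AP [Adj quiet] [AP [Adj quiet]]]]] [N river]]]]
No rule offers an alternative attachment or grouping for any span, so this is the only derivation.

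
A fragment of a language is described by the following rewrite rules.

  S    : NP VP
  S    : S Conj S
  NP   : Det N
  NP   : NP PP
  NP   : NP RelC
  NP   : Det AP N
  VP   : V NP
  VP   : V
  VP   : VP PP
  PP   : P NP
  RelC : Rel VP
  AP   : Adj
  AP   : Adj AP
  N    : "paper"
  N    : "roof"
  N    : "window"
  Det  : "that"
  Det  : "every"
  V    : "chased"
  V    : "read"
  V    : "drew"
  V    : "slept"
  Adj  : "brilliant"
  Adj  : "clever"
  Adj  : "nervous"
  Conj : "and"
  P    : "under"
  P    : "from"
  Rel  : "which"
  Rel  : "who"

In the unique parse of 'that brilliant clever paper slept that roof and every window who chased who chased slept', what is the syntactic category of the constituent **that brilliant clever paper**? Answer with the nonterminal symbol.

S
  S
    NP
      Det: that
      AP
        Adj: brilliant
        AP
          Adj: clever
      N: paper
    VP
      V: slept
      NP
        Det: that
        N: roof
  Conj: and
  S
    NP
      NP
        NP
          Det: every
          N: window
        RelC
          Rel: who
          VP
            V: chased
      RelC
        Rel: who
        VP
          V: chased
    VP
      V: slept
The span 'that brilliant clever paper' is the NP node built by NP → Det AP N.

NP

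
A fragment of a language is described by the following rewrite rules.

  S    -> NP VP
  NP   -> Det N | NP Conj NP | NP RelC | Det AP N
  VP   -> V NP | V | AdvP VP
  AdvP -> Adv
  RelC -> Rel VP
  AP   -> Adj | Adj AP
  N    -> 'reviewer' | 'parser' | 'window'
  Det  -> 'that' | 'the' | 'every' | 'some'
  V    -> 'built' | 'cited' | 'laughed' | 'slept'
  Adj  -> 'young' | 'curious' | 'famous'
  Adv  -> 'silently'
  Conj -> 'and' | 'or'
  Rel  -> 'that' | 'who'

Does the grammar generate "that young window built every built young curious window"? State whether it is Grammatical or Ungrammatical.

Ungrammatical

A Det word can never sit immediately before a V word in any string this grammar generates, so the substring 'every built' rules out a derivation.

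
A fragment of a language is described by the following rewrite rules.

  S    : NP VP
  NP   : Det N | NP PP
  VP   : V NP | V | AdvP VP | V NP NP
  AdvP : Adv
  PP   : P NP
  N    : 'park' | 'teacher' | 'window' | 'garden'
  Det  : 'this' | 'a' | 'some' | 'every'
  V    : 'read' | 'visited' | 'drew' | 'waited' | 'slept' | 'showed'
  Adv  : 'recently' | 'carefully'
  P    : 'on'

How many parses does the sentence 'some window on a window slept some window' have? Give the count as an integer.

[S [NP [NP [Det some] [N window]] [PP [P on] [NP [Det a] [N window]]]] [VP [V slept] [NP [Det some] [N window]]]]
No rule offers an alternative attachment or grouping for any span, so this is the only derivation.

1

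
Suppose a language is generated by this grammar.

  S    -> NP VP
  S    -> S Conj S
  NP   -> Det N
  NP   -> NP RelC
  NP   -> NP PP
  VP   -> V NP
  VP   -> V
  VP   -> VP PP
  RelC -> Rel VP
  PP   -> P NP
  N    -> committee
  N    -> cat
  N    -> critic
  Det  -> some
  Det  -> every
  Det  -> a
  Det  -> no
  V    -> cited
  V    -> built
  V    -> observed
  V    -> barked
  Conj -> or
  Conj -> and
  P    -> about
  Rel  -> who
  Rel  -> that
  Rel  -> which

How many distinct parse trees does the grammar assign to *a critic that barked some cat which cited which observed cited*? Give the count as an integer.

Two of the 3 distinct bracketings:
[S [NP [NP [Det a] [N critic]] [RelC [Rel that] [VP [V barked] [NP [NP [NP [Det some] [N cat]] [RelC [Rel which] [VP [V cited]]]] [RelC [Rel which] [VP [V observed]]]]]]] [VP [V cited]]]
[S [NP [NP [NP [Det a] [N critic]] [RelC [Rel that] [VP [V barked] [NP [NP [Det some] [N cat]] [RelC [Rel which] [VP [V cited]]]]]]] [RelC [Rel which] [VP [V observed]]]] [VP [V cited]]]
The trees differ in how a recursive rule is bracketed over the same span.

3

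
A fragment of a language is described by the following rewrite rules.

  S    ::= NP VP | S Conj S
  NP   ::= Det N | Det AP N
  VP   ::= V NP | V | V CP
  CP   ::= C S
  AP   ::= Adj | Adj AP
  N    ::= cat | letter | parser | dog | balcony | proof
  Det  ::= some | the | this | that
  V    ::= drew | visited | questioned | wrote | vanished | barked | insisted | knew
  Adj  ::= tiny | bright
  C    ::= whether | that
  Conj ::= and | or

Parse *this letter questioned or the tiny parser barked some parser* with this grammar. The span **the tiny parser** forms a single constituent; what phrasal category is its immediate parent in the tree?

S

[S [S [NP [Det this] [N letter]] [VP [V questioned]]] [Conj or] [S [NP [Det the] [AP [Adj tiny]] [N parser]] [VP [V barked] [NP [Det some] [N parser]]]]]
The span 'the tiny parser' is the NP node built by NP → Det AP N.
Its mother is the S built by S → NP VP.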